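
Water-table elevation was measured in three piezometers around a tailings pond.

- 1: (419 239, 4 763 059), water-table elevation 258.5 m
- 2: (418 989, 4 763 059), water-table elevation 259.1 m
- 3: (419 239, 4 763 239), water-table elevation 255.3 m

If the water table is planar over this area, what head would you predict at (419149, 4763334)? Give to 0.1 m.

253.8 m

∂h/∂x = (259.1 − 258.5) / (418989 − 419239) = -0.002400
∂h/∂y = (255.3 − 258.5) / (4763239 − 4763059) = -0.01778
h(419149, 4763334) = 258.5 + (-0.002400)·(-90) + (-0.01778)·(275) = 258.5 +0.216 -4.889 = 253.827 m.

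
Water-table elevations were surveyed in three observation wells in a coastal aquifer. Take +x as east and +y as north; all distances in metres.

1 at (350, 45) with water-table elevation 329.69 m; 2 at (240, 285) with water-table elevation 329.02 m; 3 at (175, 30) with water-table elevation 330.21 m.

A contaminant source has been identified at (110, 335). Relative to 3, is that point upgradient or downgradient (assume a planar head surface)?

downgradient

Taking 1 as reference: 2−1 = (-110, 240, -0.67); 3−1 = (-175, -15, +0.52).
Solve a·Δx + b·Δy = Δh: det = (-110)·(-15) − (-175)·240 = 43650.
∂h/∂x = [(-0.67)·(-15) − (+0.52)·240] / 43650 = -0.002629
∂h/∂y = [(-110)·(+0.52) − (-175)·(-0.67)] / 43650 = -0.003997
Head at (110, 335) = 329.69 + (-0.002629)·(-240) + (-0.003997)·(290) = 329.16 m.
That is lower than the 330.21 m at 3, so the point is downgradient.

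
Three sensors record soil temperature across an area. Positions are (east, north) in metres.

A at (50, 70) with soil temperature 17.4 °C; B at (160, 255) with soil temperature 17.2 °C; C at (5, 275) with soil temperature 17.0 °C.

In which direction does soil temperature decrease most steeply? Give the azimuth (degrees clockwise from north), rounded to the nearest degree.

Taking A as reference: B−A = (110, 185, -0.2); C−A = (-45, 205, -0.4).
Determinant of the coordinate differences = 110·205 − (-45)·185 = 30875.
∂T/∂x = [(-0.2)·205 − (-0.4)·185] / 30875 = +0.001069
∂T/∂y = [110·(-0.4) − (-45)·(-0.2)] / 30875 = -0.001717
Steepest decrease is along −∇f: components (-0.001069 E, +0.001717 N).
Azimuth = atan2(-0.001069, +0.001717) = 328.1° ≈ 328°.

328°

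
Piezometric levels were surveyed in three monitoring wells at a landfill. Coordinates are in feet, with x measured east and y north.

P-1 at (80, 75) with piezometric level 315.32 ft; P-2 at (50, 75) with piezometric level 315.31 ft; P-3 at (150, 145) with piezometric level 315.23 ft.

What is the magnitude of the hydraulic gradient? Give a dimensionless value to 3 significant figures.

0.00165

Differences from P-1: to P-2 (Δx, Δy, Δh) = (-30, 0, -0.01); to P-3 = (70, 70, -0.09).
Determinant of the coordinate differences = (-30)·70 − 70·0 = -2100.
∂h/∂x = [(-0.01)·70 − (-0.09)·0] / -2100 = +0.0003333
∂h/∂y = [(-30)·(-0.09) − 70·(-0.01)] / -2100 = -0.001619
|∇h| = √(0.0003333² + -0.001619²) = 0.001653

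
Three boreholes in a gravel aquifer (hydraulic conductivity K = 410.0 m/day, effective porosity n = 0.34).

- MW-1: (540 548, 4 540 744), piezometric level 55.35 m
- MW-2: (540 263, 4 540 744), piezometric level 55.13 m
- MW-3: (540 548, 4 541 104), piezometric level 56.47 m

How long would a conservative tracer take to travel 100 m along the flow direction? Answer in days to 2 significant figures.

∂h/∂x = (55.13 − 55.35) / (540263 − 540548) = +0.0007719
∂h/∂y = (56.47 − 55.35) / (4541104 − 4540744) = +0.003111
|∇h| = √(0.0007719² + 0.003111²) = 0.003205
Seepage velocity v = K·i/n = 410.0 × 0.003205 / 0.34 = 3.865 m/day.
t = 100 / 3.865 = 25.87 days.

26 days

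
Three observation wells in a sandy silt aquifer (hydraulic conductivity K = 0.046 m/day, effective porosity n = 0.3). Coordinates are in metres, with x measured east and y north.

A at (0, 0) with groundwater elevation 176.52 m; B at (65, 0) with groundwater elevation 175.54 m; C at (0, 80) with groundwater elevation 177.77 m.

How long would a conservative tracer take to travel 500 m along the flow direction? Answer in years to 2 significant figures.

∂h/∂x = (175.54 − 176.52) / (65 − 0) = -0.01508
∂h/∂y = (177.77 − 176.52) / (80 − 0) = +0.01562
|∇h| = √(-0.01508² + 0.01562²) = 0.02171
Seepage velocity v = K·i/n = 0.046 × 0.02171 / 0.3 = 0.003329 m/day.
t = 500 / 0.003329 = 1.502e+05 days = 411 years.

410 years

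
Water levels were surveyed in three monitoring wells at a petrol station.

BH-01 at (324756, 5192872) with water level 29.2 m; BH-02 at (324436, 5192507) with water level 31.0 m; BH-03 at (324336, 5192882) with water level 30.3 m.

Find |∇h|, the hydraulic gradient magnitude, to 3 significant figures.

0.00372

With h = a·x + b·y + c and BH-01 as origin, the differences give:
  (-320)·a + (-365)·b = +1.8
  (-420)·a + 10·b = +1.1
Eliminate b (×10 and ×(-365), subtract): -156500·a = 419.50 → a = ∂h/∂x = -0.002681
Back-substitute: b = ∂h/∂y = -0.002581.
|∇h| = √(-0.002681² + -0.002581²) = 0.003721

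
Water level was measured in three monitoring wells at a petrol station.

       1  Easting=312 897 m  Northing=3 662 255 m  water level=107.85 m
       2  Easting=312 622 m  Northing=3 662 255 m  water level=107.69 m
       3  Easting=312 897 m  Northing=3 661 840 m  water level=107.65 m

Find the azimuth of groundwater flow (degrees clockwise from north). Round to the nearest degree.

∂h/∂x = (107.69 − 107.85) / (312622 − 312897) = +0.0005818
∂h/∂y = (107.65 − 107.85) / (3661840 − 3662255) = +0.0004819
Flow direction (−∇h) has components (-0.0005818 E, -0.0004819 N).
Azimuth = atan2(E, N) = atan2(-0.0005818, -0.0004819) = 230.4° ≈ 230°.

230°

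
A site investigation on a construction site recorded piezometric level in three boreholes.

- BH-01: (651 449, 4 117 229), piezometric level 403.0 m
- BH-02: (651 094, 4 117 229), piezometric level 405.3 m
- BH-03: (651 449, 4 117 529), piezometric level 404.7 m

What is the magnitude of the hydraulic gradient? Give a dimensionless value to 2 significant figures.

∂h/∂x = (405.3 − 403.0) / (651094 − 651449) = -0.006479
∂h/∂y = (404.7 − 403.0) / (4117529 − 4117229) = +0.005667
|∇h| = √(-0.006479² + 0.005667²) = 0.008608

0.0086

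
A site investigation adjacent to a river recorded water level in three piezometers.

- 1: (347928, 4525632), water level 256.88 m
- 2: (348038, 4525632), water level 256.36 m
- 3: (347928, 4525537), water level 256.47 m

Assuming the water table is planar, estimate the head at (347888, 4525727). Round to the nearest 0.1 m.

257.5 m

∂h/∂x = (256.36 − 256.88) / (348038 − 347928) = -0.004727
∂h/∂y = (256.47 − 256.88) / (4525537 − 4525632) = +0.004316
h(347888, 4525727) = 256.88 + (-0.004727)·(-40) + (+0.004316)·(95) = 256.88 +0.189 +0.410 = 257.479 m.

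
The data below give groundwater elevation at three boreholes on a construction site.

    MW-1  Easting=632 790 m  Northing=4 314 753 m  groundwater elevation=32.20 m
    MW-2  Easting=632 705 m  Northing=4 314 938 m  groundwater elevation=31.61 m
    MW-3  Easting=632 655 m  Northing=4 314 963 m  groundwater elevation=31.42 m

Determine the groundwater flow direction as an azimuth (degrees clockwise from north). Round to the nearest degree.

Differences from MW-1: to MW-2 (Δx, Δy, Δh) = (-85, 185, -0.59); to MW-3 = (-135, 210, -0.78).
Solve a·Δx + b·Δy = Δh: det = (-85)·210 − (-135)·185 = 7125.
∂h/∂x = [(-0.59)·210 − (-0.78)·185] / 7125 = +0.002863
∂h/∂y = [(-85)·(-0.78) − (-135)·(-0.59)] / 7125 = -0.001874
Flow direction (−∇h) has components (-0.002863 E, +0.001874 N).
Azimuth = atan2(E, N) = atan2(-0.002863, +0.001874) = 303.2° ≈ 303°.

303°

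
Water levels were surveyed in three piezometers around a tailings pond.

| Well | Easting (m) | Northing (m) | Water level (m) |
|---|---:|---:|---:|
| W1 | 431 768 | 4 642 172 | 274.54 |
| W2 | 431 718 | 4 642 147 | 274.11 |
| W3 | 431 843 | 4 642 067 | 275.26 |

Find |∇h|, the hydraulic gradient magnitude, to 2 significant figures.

Three-point gradient (reference W1): Δ to W2 = (-50, -25, -0.43), Δ to W3 = (75, -105, +0.72).
∂h/∂x = +0.008863, ∂h/∂y = -0.0005263 (det = 7125).
|∇h| = √(0.008863² + -0.0005263²) = 0.008879

0.0089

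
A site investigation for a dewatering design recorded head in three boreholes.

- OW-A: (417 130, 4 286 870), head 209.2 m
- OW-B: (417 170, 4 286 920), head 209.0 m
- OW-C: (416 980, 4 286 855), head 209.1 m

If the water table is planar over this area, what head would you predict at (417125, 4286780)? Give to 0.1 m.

Differences from OW-A: to OW-B (Δx, Δy, Δh) = (40, 50, -0.2); to OW-C = (-150, -15, -0.1).
Solve a·Δx + b·Δy = Δh: det = 40·(-15) − (-150)·50 = 6900.
∂h/∂x = [(-0.2)·(-15) − (-0.1)·50] / 6900 = +0.001159
∂h/∂y = [40·(-0.1) − (-150)·(-0.2)] / 6900 = -0.004928
h(417125, 4286780) = 209.2 + (+0.001159)·(-5) + (-0.004928)·(-90) = 209.2 -0.006 +0.443 = 209.638 m.

209.6 m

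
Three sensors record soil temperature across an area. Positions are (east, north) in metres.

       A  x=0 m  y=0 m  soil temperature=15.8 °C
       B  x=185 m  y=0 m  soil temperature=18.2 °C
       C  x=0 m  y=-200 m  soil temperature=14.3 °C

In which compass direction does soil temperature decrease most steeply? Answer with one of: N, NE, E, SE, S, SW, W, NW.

SW

∂T/∂x = (18.2 − 15.8) / (185 − 0) = +0.01297
∂T/∂y = (14.3 − 15.8) / (-200 − 0) = +0.007500
Steepest decrease is along −∇f = (-0.01297 E, -0.007500 N) → southwest.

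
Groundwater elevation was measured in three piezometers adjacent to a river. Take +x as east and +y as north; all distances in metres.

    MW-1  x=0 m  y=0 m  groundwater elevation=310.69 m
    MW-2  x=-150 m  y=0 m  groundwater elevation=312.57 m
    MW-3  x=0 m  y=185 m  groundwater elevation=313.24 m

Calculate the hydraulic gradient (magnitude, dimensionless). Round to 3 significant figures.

0.0186

∂h/∂x = (312.57 − 310.69) / (-150 − 0) = -0.01253
∂h/∂y = (313.24 − 310.69) / (185 − 0) = +0.01378
|∇h| = √(-0.01253² + 0.01378²) = 0.01862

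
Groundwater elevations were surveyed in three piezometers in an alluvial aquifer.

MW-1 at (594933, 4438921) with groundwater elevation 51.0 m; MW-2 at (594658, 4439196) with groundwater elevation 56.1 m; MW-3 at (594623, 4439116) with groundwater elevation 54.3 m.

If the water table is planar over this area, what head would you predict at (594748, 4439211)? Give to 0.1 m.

Differences from MW-1: to MW-2 (Δx, Δy, Δh) = (-275, 275, +5.1); to MW-3 = (-310, 195, +3.3).
Determinant of the coordinate differences = (-275)·195 − (-310)·275 = 31625.
∂h/∂x = [(+5.1)·195 − (+3.3)·275] / 31625 = +0.002751
∂h/∂y = [(-275)·(+3.3) − (-310)·(+5.1)] / 31625 = +0.02130
h(594748, 4439211) = 51.0 + (+0.002751)·(-185) + (+0.02130)·(290) = 51.0 -0.509 +6.176 = 56.667 m.

56.7 m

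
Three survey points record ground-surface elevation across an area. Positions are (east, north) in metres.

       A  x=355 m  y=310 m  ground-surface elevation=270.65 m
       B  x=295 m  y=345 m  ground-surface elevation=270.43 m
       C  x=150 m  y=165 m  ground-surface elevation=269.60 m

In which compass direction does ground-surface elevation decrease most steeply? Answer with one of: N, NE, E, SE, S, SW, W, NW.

Three-point gradient (reference A): Δ to B = (-60, 35, -0.22), Δ to C = (-205, -145, -1.05).
∂z/∂x = +0.004324, ∂z/∂y = +0.001128 (det = 15875).
Steepest decrease is along −∇f = (-0.004324 E, -0.001128 N) → west.

W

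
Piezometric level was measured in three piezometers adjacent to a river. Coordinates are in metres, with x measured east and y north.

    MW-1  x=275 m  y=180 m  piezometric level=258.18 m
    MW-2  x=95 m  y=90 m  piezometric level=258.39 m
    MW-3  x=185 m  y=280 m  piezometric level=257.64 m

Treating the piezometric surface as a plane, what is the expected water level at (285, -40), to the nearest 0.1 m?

259.2 m

Three-point gradient (reference MW-1): Δ to MW-2 = (-180, -90, +0.21), Δ to MW-3 = (-90, 100, -0.54).
∂h/∂x = +0.001057, ∂h/∂y = -0.004448 (det = -26100).
h(285, -40) = 258.18 + (+0.001057)·(10) + (-0.004448)·(-220) = 258.18 +0.011 +0.979 = 259.169 m.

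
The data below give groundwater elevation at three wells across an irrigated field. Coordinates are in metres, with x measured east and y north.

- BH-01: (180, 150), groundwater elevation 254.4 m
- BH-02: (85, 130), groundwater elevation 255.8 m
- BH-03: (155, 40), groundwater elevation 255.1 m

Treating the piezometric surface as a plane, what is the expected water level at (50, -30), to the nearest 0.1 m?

Differences from BH-01: to BH-02 (Δx, Δy, Δh) = (-95, -20, +1.4); to BH-03 = (-25, -110, +0.7).
Determinant of the coordinate differences = (-95)·(-110) − (-25)·(-20) = 9950.
∂h/∂x = [(+1.4)·(-110) − (+0.7)·(-20)] / 9950 = -0.01407
∂h/∂y = [(-95)·(+0.7) − (-25)·(+1.4)] / 9950 = -0.003166
h(50, -30) = 254.4 + (-0.01407)·(-130) + (-0.003166)·(-180) = 254.4 +1.829 +0.570 = 256.799 m.

256.8 m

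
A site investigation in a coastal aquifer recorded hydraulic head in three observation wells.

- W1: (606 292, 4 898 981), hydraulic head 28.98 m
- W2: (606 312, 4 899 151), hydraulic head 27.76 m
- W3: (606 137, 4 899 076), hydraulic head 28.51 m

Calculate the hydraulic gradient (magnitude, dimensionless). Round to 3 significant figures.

0.00714

Taking W1 as reference: W2−W1 = (20, 170, -1.22); W3−W1 = (-155, 95, -0.47).
Solve a·Δx + b·Δy = Δh: det = 20·95 − (-155)·170 = 28250.
∂h/∂x = [(-1.22)·95 − (-0.47)·170] / 28250 = -0.001274
∂h/∂y = [20·(-0.47) − (-155)·(-1.22)] / 28250 = -0.007027
|∇h| = √(-0.001274² + -0.007027²) = 0.007142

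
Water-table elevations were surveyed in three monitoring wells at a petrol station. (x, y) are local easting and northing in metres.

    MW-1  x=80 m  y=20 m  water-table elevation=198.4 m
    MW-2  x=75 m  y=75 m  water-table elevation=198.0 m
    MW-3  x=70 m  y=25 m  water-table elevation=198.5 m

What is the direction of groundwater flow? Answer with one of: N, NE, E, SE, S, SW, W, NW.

NE

With h = a·x + b·y + c and MW-1 as origin, the differences give:
  (-5)·a + 55·b = -0.4
  (-10)·a + 5·b = +0.1
Eliminate b (×5 and ×55, subtract): 525·a = -7.50 → a = ∂h/∂x = -0.01429
Back-substitute: b = ∂h/∂y = -0.008571.
Flow = −∇h = (+0.01429 east, +0.008571 north), which points northeast.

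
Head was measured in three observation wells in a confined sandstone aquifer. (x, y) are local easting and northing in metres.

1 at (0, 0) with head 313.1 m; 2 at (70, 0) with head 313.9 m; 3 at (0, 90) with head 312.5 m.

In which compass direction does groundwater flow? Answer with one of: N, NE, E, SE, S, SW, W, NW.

∂h/∂x = (313.9 − 313.1) / (70 − 0) = +0.01143
∂h/∂y = (312.5 − 313.1) / (90 − 0) = -0.006667
Flow = −∇h = (-0.01143 east, +0.006667 north), which points northwest.

NW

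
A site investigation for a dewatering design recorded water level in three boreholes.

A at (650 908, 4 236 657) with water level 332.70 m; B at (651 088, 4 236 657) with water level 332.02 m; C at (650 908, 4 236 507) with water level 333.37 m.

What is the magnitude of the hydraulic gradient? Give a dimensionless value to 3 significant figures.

0.00585

∂h/∂x = (332.02 − 332.70) / (651088 − 650908) = -0.003778
∂h/∂y = (333.37 − 332.70) / (4236507 − 4236657) = -0.004467
|∇h| = √(-0.003778² + -0.004467²) = 0.00585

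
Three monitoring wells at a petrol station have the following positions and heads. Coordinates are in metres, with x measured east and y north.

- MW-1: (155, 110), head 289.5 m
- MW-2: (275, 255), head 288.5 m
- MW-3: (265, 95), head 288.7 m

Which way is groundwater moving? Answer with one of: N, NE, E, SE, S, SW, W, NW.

Three-point gradient (reference MW-1): Δ to MW-2 = (120, 145, -1.0), Δ to MW-3 = (110, -15, -0.8).
∂h/∂x = -0.007380, ∂h/∂y = -0.0007887 (det = -17750).
Flow = −∇h = (+0.007380 east, +0.0007887 north), which points east.

E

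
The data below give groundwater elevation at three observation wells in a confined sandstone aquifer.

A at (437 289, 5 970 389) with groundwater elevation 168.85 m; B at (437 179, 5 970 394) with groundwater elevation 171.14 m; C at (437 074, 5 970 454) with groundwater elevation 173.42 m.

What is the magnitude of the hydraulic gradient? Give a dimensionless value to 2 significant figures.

With h = a·x + b·y + c and A as origin, the differences give:
  (-110)·a + 5·b = +2.29
  (-215)·a + 65·b = +4.57
Eliminate b (×65 and ×5, subtract): -6075·a = 126.000 → a = ∂h/∂x = -0.02074
Back-substitute: b = ∂h/∂y = +0.001704.
|∇h| = √(-0.02074² + 0.001704²) = 0.02081

0.021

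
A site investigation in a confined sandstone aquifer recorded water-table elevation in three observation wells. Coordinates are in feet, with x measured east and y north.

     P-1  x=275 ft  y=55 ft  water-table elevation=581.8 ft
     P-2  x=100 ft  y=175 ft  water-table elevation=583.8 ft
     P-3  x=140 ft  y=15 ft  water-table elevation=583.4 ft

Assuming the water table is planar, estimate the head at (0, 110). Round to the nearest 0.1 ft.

With h = a·x + b·y + c and P-1 as origin, the differences give:
  (-175)·a + 120·b = +2.0
  (-135)·a + (-40)·b = +1.6
Eliminate b (×(-40) and ×120, subtract): 23200·a = -272.00 → a = ∂h/∂x = -0.01172
Back-substitute: b = ∂h/∂y = -0.0004310.
h(0, 110) = 581.8 + (-0.01172)·(-275) + (-0.0004310)·(55) = 581.8 +3.224 -0.024 = 585.000 ft.

585.0 ft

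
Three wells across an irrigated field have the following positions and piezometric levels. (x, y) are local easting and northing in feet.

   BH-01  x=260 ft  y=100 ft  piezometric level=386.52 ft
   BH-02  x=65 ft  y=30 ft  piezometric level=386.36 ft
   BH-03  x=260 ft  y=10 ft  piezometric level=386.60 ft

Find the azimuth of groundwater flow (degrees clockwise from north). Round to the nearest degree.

Differences from BH-01: to BH-02 (Δx, Δy, Δh) = (-195, -70, -0.16); to BH-03 = (0, -90, +0.08).
Determinant of the coordinate differences = (-195)·(-90) − 0·(-70) = 17550.
∂h/∂x = [(-0.16)·(-90) − (+0.08)·(-70)] / 17550 = +0.001140
∂h/∂y = [(-195)·(+0.08) − 0·(-0.16)] / 17550 = -0.0008889
Flow direction (−∇h) has components (-0.001140 E, +0.0008889 N).
Azimuth = atan2(E, N) = atan2(-0.001140, +0.0008889) = 308.0° ≈ 308°.

308°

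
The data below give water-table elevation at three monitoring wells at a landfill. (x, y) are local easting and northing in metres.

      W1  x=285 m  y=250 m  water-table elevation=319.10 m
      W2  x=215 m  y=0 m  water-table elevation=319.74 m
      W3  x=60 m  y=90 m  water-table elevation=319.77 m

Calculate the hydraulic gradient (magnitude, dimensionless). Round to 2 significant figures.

Taking W1 as reference: W2−W1 = (-70, -250, +0.64); W3−W1 = (-225, -160, +0.67).
Determinant of the coordinate differences = (-70)·(-160) − (-225)·(-250) = -45050.
∂h/∂x = [(+0.64)·(-160) − (+0.67)·(-250)] / -45050 = -0.001445
∂h/∂y = [(-70)·(+0.67) − (-225)·(+0.64)] / -45050 = -0.002155
|∇h| = √(-0.001445² + -0.002155²) = 0.002595

0.0026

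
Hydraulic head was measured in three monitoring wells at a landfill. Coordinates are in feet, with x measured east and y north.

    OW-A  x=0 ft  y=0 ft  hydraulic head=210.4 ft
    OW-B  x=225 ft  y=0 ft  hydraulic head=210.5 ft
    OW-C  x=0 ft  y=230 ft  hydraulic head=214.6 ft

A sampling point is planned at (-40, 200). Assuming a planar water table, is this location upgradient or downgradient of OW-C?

downgradient

∂h/∂x = (210.5 − 210.4) / (225 − 0) = +0.0004444
∂h/∂y = (214.6 − 210.4) / (230 − 0) = +0.01826
Head at (-40, 200) = 210.4 + (+0.0004444)·(-40) + (+0.01826)·(200) = 214.03 ft.
That is lower than the 214.6 ft at OW-C, so the point is downgradient.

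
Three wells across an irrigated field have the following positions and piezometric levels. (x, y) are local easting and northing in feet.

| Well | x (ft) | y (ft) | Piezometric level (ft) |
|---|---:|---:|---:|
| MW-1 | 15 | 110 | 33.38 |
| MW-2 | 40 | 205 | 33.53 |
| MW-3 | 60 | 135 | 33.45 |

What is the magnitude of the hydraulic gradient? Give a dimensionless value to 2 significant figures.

0.0016

Differences from MW-1: to MW-2 (Δx, Δy, Δh) = (25, 95, +0.15); to MW-3 = (45, 25, +0.07).
Solve a·Δx + b·Δy = Δh: det = 25·25 − 45·95 = -3650.
∂h/∂x = [(+0.15)·25 − (+0.07)·95] / -3650 = +0.0007945
∂h/∂y = [25·(+0.07) − 45·(+0.15)] / -3650 = +0.001370
|∇h| = √(0.0007945² + 0.001370²) = 0.001584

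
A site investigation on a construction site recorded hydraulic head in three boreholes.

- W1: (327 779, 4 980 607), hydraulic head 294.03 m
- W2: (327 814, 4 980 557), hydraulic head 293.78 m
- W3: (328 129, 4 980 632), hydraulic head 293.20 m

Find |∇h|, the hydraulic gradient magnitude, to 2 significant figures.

0.0041

With h = a·x + b·y + c and W1 as origin, the differences give:
  35·a + (-50)·b = -0.25
  350·a + 25·b = -0.83
Eliminate b (×25 and ×(-50), subtract): 18375·a = -47.750 → a = ∂h/∂x = -0.002599
Back-substitute: b = ∂h/∂y = +0.003181.
|∇h| = √(-0.002599² + 0.003181²) = 0.004108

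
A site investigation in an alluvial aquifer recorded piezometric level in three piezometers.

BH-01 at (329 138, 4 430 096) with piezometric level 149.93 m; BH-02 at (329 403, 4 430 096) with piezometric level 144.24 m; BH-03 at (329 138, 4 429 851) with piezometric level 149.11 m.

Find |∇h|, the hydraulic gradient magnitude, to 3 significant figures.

0.0217

∂h/∂x = (144.24 − 149.93) / (329403 − 329138) = -0.02147
∂h/∂y = (149.11 − 149.93) / (4429851 − 4430096) = +0.003347
|∇h| = √(-0.02147² + 0.003347²) = 0.02173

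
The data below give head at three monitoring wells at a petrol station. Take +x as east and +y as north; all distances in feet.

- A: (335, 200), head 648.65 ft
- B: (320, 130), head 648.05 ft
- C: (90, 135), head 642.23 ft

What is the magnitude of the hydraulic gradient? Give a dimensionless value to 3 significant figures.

0.0256

Taking A as reference: B−A = (-15, -70, -0.60); C−A = (-245, -65, -6.42).
Determinant of the coordinate differences = (-15)·(-65) − (-245)·(-70) = -16175.
∂h/∂x = [(-0.60)·(-65) − (-6.42)·(-70)] / -16175 = +0.02537
∂h/∂y = [(-15)·(-6.42) − (-245)·(-0.60)] / -16175 = +0.003134
|∇h| = √(0.02537² + 0.003134²) = 0.02556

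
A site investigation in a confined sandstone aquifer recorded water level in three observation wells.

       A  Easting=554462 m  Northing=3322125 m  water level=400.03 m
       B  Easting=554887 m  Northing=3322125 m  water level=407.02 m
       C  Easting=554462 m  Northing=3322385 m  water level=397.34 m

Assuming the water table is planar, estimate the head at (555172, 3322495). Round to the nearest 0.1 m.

∂h/∂x = (407.02 − 400.03) / (554887 − 554462) = +0.01645
∂h/∂y = (397.34 − 400.03) / (3322385 − 3322125) = -0.01035
h(555172, 3322495) = 400.03 + (+0.01645)·(710) + (-0.01035)·(370) = 400.03 +11.677 -3.828 = 407.879 m.

407.9 m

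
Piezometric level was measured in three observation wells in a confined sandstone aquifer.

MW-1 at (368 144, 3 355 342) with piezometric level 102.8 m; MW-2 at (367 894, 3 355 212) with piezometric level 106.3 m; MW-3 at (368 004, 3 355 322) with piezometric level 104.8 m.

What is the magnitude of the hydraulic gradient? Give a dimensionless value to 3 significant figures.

0.0144

With h = a·x + b·y + c and MW-1 as origin, the differences give:
  (-250)·a + (-130)·b = +3.5
  (-140)·a + (-20)·b = +2.0
Eliminate b (×(-20) and ×(-130), subtract): -13200·a = 190.00 → a = ∂h/∂x = -0.01439
Back-substitute: b = ∂h/∂y = +0.0007576.
|∇h| = √(-0.01439² + 0.0007576²) = 0.01441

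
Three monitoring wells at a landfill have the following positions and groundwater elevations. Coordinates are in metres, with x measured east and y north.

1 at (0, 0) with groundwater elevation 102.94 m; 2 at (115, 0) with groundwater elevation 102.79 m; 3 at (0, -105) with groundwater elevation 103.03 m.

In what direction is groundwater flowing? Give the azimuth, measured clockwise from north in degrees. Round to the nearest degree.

∂h/∂x = (102.79 − 102.94) / (115 − 0) = -0.001304
∂h/∂y = (103.03 − 102.94) / (-105 − 0) = -0.0008571
Flow direction (−∇h) has components (+0.001304 E, +0.0008571 N).
Azimuth = atan2(E, N) = atan2(+0.001304, +0.0008571) = 56.7° ≈ 057°.

057°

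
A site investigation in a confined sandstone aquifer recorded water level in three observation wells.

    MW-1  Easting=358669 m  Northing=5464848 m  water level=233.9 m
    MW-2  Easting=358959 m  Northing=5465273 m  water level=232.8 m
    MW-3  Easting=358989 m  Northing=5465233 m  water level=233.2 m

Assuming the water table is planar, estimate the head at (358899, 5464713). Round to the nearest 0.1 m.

Differences from MW-1: to MW-2 (Δx, Δy, Δh) = (290, 425, -1.1); to MW-3 = (320, 385, -0.7).
Solve a·Δx + b·Δy = Δh: det = 290·385 − 320·425 = -24350.
∂h/∂x = [(-1.1)·385 − (-0.7)·425] / -24350 = +0.005175
∂h/∂y = [290·(-0.7) − 320·(-1.1)] / -24350 = -0.006119
h(358899, 5464713) = 233.9 + (+0.005175)·(230) + (-0.006119)·(-135) = 233.9 +1.190 +0.826 = 235.916 m.

235.9 m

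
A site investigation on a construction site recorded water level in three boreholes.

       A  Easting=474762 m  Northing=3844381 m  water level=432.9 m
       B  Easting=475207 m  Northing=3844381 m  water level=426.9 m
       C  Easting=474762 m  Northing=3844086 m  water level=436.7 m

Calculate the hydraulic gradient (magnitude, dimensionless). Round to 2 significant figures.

∂h/∂x = (426.9 − 432.9) / (475207 − 474762) = -0.01348
∂h/∂y = (436.7 − 432.9) / (3844086 − 3844381) = -0.01288
|∇h| = √(-0.01348² + -0.01288²) = 0.01864

0.019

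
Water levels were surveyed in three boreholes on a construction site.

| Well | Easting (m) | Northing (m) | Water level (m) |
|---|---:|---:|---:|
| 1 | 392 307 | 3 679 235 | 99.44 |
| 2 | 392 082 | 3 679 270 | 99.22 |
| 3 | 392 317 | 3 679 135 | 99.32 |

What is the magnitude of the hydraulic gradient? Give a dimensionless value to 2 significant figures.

0.0018

Three-point gradient (reference 1): Δ to 2 = (-225, 35, -0.22), Δ to 3 = (10, -100, -0.12).
∂h/∂x = +0.001183, ∂h/∂y = +0.001318 (det = 22150).
|∇h| = √(0.001183² + 0.001318²) = 0.001771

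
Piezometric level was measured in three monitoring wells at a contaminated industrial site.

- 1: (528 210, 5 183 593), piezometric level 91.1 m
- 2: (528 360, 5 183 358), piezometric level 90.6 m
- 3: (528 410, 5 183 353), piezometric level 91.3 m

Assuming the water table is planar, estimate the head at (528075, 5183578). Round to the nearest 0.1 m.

88.9 m

With h = a·x + b·y + c and 1 as origin, the differences give:
  150·a + (-235)·b = -0.5
  200·a + (-240)·b = +0.2
Eliminate b (×(-240) and ×(-235), subtract): 11000·a = 167.00 → a = ∂h/∂x = +0.01518
Back-substitute: b = ∂h/∂y = +0.01182.
h(528075, 5183578) = 91.1 + (+0.01518)·(-135) + (+0.01182)·(-15) = 91.1 -2.050 -0.177 = 88.873 m.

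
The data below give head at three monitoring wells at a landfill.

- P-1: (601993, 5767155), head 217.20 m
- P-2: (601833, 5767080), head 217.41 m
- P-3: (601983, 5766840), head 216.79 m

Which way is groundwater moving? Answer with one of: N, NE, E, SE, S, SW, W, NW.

SE

Three-point gradient (reference P-1): Δ to P-2 = (-160, -75, +0.21), Δ to P-3 = (-10, -315, -0.41).
∂h/∂x = -0.001952, ∂h/∂y = +0.001364 (det = 49650).
Flow = −∇h = (+0.001952 east, -0.001364 north), which points southeast.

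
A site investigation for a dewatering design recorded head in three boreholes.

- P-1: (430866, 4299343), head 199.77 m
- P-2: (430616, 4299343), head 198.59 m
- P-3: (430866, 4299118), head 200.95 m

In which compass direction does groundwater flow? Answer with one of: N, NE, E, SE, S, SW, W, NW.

∂h/∂x = (198.59 − 199.77) / (430616 − 430866) = +0.004720
∂h/∂y = (200.95 − 199.77) / (4299118 − 4299343) = -0.005244
Flow = −∇h = (-0.004720 east, +0.005244 north), which points northwest.

NW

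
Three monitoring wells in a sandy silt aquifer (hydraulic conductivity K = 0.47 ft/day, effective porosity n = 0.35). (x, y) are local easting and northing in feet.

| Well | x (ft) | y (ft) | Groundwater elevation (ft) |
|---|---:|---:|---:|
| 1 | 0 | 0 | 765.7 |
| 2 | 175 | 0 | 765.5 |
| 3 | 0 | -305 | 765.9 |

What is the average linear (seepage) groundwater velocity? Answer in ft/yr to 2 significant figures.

∂h/∂x = (765.5 − 765.7) / (175 − 0) = -0.001143
∂h/∂y = (765.9 − 765.7) / (-305 − 0) = -0.0006557
|∇h| = √(-0.001143² + -0.0006557²) = 0.001318
Seepage velocity v = K·i/n = 0.47 × 0.001318 / 0.35 = 0.00177 ft/day = 0.6465 ft/yr.

0.65 ft/yr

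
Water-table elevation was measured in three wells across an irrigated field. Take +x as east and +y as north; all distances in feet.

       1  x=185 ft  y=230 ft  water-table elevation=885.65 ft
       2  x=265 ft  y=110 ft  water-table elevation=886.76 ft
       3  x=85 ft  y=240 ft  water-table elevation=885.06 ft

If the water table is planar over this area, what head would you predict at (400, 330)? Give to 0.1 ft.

Differences from 1: to 2 (Δx, Δy, Δh) = (80, -120, +1.11); to 3 = (-100, 10, -0.59).
Solve a·Δx + b·Δy = Δh: det = 80·10 − (-100)·(-120) = -11200.
∂h/∂x = [(+1.11)·10 − (-0.59)·(-120)] / -11200 = +0.005330
∂h/∂y = [80·(-0.59) − (-100)·(+1.11)] / -11200 = -0.005696
h(400, 330) = 885.65 + (+0.005330)·(215) + (-0.005696)·(100) = 885.65 +1.146 -0.570 = 886.226 ft.

886.2 ft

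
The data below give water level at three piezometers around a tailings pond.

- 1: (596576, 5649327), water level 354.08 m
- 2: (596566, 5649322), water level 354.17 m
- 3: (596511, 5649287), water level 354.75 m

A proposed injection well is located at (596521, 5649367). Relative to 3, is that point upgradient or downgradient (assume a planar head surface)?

Three-point gradient (reference 1): Δ to 2 = (-10, -5, +0.09), Δ to 3 = (-65, -40, +0.67).
∂h/∂x = -0.003333, ∂h/∂y = -0.01133 (det = 75).
Head at (596521, 5649367) = 354.08 + (-0.003333)·(-55) + (-0.01133)·(40) = 353.81 m.
That is lower than the 354.75 m at 3, so the point is downgradient.

downgradient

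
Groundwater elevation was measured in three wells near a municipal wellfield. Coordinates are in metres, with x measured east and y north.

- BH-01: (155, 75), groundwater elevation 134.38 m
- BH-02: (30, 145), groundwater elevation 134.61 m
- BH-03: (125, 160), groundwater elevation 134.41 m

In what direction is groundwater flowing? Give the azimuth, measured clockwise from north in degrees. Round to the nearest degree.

Taking BH-01 as reference: BH-02−BH-01 = (-125, 70, +0.23); BH-03−BH-01 = (-30, 85, +0.03).
Solve a·Δx + b·Δy = Δh: det = (-125)·85 − (-30)·70 = -8525.
∂h/∂x = [(+0.23)·85 − (+0.03)·70] / -8525 = -0.002047
∂h/∂y = [(-125)·(+0.03) − (-30)·(+0.23)] / -8525 = -0.0003695
Flow direction (−∇h) has components (+0.002047 E, +0.0003695 N).
Azimuth = atan2(E, N) = atan2(+0.002047, +0.0003695) = 79.8° ≈ 080°.

080°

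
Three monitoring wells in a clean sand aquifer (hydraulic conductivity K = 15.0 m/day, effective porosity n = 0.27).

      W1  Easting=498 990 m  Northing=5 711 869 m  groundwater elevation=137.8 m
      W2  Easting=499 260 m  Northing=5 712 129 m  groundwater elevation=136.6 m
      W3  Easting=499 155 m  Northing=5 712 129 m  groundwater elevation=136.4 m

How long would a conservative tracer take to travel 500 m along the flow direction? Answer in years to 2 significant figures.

3.6 years

Taking W1 as reference: W2−W1 = (270, 260, -1.2); W3−W1 = (165, 260, -1.4).
Solve a·Δx + b·Δy = Δh: det = 270·260 − 165·260 = 27300.
∂h/∂x = [(-1.2)·260 − (-1.4)·260] / 27300 = +0.001905
∂h/∂y = [270·(-1.4) − 165·(-1.2)] / 27300 = -0.006593
|∇h| = √(0.001905² + -0.006593²) = 0.006863
Seepage velocity v = K·i/n = 15.0 × 0.006863 / 0.27 = 0.3813 m/day.
t = 500 / 0.3813 = 1311 days = 3.59 years.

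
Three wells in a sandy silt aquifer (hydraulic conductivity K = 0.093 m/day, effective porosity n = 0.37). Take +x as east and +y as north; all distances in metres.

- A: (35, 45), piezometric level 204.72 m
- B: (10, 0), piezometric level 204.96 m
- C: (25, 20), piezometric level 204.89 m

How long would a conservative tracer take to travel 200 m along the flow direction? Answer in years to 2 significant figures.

150 years

Differences from A: to B (Δx, Δy, Δh) = (-25, -45, +0.24); to C = (-10, -25, +0.17).
Solve a·Δx + b·Δy = Δh: det = (-25)·(-25) − (-10)·(-45) = 175.
∂h/∂x = [(+0.24)·(-25) − (+0.17)·(-45)] / 175 = +0.009429
∂h/∂y = [(-25)·(+0.17) − (-10)·(+0.24)] / 175 = -0.01057
|∇h| = √(0.009429² + -0.01057²) = 0.01416
Seepage velocity v = K·i/n = 0.093 × 0.01416 / 0.37 = 0.003559 m/day.
t = 200 / 0.003559 = 5.62e+04 days = 154 years.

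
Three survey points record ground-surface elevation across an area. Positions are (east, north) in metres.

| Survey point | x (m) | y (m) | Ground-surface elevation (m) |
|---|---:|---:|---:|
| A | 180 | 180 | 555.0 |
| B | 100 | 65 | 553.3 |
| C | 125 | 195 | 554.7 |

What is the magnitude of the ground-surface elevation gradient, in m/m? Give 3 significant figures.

Differences from A: to B (Δx, Δy, Δh) = (-80, -115, -1.7); to C = (-55, 15, -0.3).
Determinant of the coordinate differences = (-80)·15 − (-55)·(-115) = -7525.
∂z/∂x = [(-1.7)·15 − (-0.3)·(-115)] / -7525 = +0.007973
∂z/∂y = [(-80)·(-0.3) − (-55)·(-1.7)] / -7525 = +0.009236
|∇f| = √(0.007973² + 0.009236²) = 0.0122 m/m

0.0122 m/m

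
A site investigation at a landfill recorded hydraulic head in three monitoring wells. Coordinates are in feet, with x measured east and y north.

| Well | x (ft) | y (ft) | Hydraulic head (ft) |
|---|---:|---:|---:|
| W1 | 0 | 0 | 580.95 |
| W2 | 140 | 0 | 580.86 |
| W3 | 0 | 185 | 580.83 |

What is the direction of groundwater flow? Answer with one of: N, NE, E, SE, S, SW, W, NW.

NE

∂h/∂x = (580.86 − 580.95) / (140 − 0) = -0.0006429
∂h/∂y = (580.83 − 580.95) / (185 − 0) = -0.0006486
Flow = −∇h = (+0.0006429 east, +0.0006486 north), which points northeast.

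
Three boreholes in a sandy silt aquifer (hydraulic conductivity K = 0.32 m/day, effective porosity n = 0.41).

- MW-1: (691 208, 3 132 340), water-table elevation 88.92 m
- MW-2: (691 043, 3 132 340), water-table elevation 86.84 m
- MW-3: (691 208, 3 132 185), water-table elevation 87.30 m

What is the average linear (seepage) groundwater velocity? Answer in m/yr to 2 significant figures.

∂h/∂x = (86.84 − 88.92) / (691043 − 691208) = +0.01261
∂h/∂y = (87.30 − 88.92) / (3132185 − 3132340) = +0.01045
|∇h| = √(0.01261² + 0.01045²) = 0.01638
Seepage velocity v = K·i/n = 0.32 × 0.01638 / 0.41 = 0.01278 m/day = 4.668 m/yr.

4.7 m/yr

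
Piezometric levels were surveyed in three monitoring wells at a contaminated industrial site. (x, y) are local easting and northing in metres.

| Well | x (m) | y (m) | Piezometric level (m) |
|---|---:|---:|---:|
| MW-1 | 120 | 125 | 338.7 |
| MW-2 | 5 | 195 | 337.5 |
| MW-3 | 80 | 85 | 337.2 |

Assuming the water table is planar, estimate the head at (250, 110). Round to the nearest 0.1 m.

341.1 m

Differences from MW-1: to MW-2 (Δx, Δy, Δh) = (-115, 70, -1.2); to MW-3 = (-40, -40, -1.5).
Determinant of the coordinate differences = (-115)·(-40) − (-40)·70 = 7400.
∂h/∂x = [(-1.2)·(-40) − (-1.5)·70] / 7400 = +0.02068
∂h/∂y = [(-115)·(-1.5) − (-40)·(-1.2)] / 7400 = +0.01682
h(250, 110) = 338.7 + (+0.02068)·(130) + (+0.01682)·(-15) = 338.7 +2.688 -0.252 = 341.135 m.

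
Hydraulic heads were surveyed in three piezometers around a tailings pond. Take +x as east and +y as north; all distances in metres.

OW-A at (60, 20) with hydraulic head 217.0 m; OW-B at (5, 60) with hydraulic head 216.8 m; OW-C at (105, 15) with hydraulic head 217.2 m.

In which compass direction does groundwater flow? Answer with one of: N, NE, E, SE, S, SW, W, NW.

W

Taking OW-A as reference: OW-B−OW-A = (-55, 40, -0.2); OW-C−OW-A = (45, -5, +0.2).
Determinant of the coordinate differences = (-55)·(-5) − 45·40 = -1525.
∂h/∂x = [(-0.2)·(-5) − (+0.2)·40] / -1525 = +0.004590
∂h/∂y = [(-55)·(+0.2) − 45·(-0.2)] / -1525 = +0.001311
Flow = −∇h = (-0.004590 east, -0.001311 north), which points west.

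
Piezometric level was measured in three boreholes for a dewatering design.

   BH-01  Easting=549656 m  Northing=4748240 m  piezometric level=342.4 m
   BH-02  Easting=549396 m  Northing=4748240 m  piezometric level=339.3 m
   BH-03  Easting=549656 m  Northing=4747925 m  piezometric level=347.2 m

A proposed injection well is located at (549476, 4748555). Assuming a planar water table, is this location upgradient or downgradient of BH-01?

downgradient

∂h/∂x = (339.3 − 342.4) / (549396 − 549656) = +0.01192
∂h/∂y = (347.2 − 342.4) / (4747925 − 4748240) = -0.01524
Head at (549476, 4748555) = 342.4 + (+0.01192)·(-180) + (-0.01524)·(315) = 335.45 m.
That is lower than the 342.4 m at BH-01, so the point is downgradient.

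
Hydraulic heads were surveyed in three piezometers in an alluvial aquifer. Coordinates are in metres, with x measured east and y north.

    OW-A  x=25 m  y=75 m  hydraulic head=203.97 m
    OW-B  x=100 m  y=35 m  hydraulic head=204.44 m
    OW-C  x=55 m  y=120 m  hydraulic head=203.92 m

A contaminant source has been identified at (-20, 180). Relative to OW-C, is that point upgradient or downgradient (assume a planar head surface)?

downgradient

Taking OW-A as reference: OW-B−OW-A = (75, -40, +0.47); OW-C−OW-A = (30, 45, -0.05).
Solve a·Δx + b·Δy = Δh: det = 75·45 − 30·(-40) = 4575.
∂h/∂x = [(+0.47)·45 − (-0.05)·(-40)] / 4575 = +0.004186
∂h/∂y = [75·(-0.05) − 30·(+0.47)] / 4575 = -0.003902
Head at (-20, 180) = 203.97 + (+0.004186)·(-45) + (-0.003902)·(105) = 203.37 m.
That is lower than the 203.92 m at OW-C, so the point is downgradient.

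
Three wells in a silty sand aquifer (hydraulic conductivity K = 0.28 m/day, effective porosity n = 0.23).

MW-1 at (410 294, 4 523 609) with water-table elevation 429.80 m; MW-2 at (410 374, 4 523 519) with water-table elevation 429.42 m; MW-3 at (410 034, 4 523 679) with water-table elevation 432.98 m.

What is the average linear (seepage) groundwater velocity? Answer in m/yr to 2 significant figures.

With h = a·x + b·y + c and MW-1 as origin, the differences give:
  80·a + (-90)·b = -0.38
  (-260)·a + 70·b = +3.18
Eliminate b (×70 and ×(-90), subtract): -17800·a = 259.600 → a = ∂h/∂x = -0.01458
Back-substitute: b = ∂h/∂y = -0.008742.
|∇h| = √(-0.01458² + -0.008742²) = 0.017
Seepage velocity v = K·i/n = 0.28 × 0.017 / 0.23 = 0.0207 m/day = 7.561 m/yr.

7.6 m/yr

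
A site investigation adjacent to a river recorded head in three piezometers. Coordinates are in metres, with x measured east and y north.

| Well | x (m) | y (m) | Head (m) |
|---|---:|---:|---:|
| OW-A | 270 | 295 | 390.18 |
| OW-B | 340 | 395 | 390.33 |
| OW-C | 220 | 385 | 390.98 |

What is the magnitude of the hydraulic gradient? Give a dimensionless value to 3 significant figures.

0.00814

Differences from OW-A: to OW-B (Δx, Δy, Δh) = (70, 100, +0.15); to OW-C = (-50, 90, +0.80).
Solve a·Δx + b·Δy = Δh: det = 70·90 − (-50)·100 = 11300.
∂h/∂x = [(+0.15)·90 − (+0.80)·100] / 11300 = -0.005885
∂h/∂y = [70·(+0.80) − (-50)·(+0.15)] / 11300 = +0.005619
|∇h| = √(-0.005885² + 0.005619²) = 0.008137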